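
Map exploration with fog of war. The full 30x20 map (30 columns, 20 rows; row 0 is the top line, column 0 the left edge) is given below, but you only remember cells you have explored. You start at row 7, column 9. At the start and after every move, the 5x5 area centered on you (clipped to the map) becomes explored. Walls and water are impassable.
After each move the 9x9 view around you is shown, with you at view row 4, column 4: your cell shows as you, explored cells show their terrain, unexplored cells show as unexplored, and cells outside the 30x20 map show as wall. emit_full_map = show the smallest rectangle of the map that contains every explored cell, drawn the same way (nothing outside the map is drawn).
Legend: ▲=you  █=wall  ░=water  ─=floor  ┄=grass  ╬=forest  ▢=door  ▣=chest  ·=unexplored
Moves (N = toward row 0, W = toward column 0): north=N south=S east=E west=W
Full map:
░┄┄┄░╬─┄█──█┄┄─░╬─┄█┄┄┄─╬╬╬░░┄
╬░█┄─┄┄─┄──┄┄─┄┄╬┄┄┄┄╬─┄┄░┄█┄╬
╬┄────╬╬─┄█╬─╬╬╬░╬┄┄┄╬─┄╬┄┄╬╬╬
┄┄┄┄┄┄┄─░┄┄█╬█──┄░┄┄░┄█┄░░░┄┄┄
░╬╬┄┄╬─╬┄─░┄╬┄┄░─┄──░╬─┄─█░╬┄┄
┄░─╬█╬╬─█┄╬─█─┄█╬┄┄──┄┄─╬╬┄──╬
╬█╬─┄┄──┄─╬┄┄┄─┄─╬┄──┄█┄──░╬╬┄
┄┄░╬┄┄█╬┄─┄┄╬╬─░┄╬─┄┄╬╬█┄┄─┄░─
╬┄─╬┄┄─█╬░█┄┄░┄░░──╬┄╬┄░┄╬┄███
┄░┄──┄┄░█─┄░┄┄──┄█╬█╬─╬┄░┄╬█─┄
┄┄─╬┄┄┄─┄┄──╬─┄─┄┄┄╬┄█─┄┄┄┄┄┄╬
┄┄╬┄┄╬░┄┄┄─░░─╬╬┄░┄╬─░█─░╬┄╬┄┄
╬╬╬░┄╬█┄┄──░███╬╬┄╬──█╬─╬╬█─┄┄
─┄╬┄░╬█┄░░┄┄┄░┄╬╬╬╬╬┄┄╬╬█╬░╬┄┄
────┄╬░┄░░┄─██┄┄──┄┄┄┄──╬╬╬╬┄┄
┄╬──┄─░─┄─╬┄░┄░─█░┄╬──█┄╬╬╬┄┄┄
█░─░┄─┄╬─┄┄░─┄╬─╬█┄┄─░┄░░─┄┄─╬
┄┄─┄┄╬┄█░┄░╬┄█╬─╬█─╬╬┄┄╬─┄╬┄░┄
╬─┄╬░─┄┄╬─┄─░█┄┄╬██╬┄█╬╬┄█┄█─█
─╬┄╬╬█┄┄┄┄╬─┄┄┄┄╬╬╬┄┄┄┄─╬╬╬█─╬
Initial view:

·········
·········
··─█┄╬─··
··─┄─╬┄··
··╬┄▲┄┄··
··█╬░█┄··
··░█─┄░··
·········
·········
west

·········
·········
··╬─█┄╬─·
··──┄─╬┄·
··█╬▲─┄┄·
··─█╬░█┄·
··┄░█─┄░·
·········
·········

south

·········
··╬─█┄╬─·
··──┄─╬┄·
··█╬┄─┄┄·
··─█▲░█┄·
··┄░█─┄░·
··┄─┄┄─··
·········
·········

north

·········
·········
··╬─█┄╬─·
··──┄─╬┄·
··█╬▲─┄┄·
··─█╬░█┄·
··┄░█─┄░·
··┄─┄┄─··
·········

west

·········
·········
··╬╬─█┄╬─
··┄──┄─╬┄
··┄█▲┄─┄┄
··┄─█╬░█┄
··┄┄░█─┄░
···┄─┄┄─·
·········

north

·········
·········
··╬─╬┄─··
··╬╬─█┄╬─
··┄─▲┄─╬┄
··┄█╬┄─┄┄
··┄─█╬░█┄
··┄┄░█─┄░
···┄─┄┄─·

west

·········
·········
··┄╬─╬┄─·
··█╬╬─█┄╬
··┄┄▲─┄─╬
··┄┄█╬┄─┄
··┄┄─█╬░█
···┄┄░█─┄
····┄─┄┄─

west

·········
·········
··┄┄╬─╬┄─
··╬█╬╬─█┄
··─┄▲──┄─
··╬┄┄█╬┄─
··╬┄┄─█╬░
····┄┄░█─
·····┄─┄┄

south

·········
··┄┄╬─╬┄─
··╬█╬╬─█┄
··─┄┄──┄─
··╬┄▲█╬┄─
··╬┄┄─█╬░
··──┄┄░█─
·····┄─┄┄
·········

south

··┄┄╬─╬┄─
··╬█╬╬─█┄
··─┄┄──┄─
··╬┄┄█╬┄─
··╬┄▲─█╬░
··──┄┄░█─
··╬┄┄┄─┄┄
·········
·········

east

·┄┄╬─╬┄─·
·╬█╬╬─█┄╬
·─┄┄──┄─╬
·╬┄┄█╬┄─┄
·╬┄┄▲█╬░█
·──┄┄░█─┄
·╬┄┄┄─┄┄─
·········
·········

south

·╬█╬╬─█┄╬
·─┄┄──┄─╬
·╬┄┄█╬┄─┄
·╬┄┄─█╬░█
·──┄▲░█─┄
·╬┄┄┄─┄┄─
··┄╬░┄┄··
·········
·········

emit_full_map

┄┄╬─╬┄─··
╬█╬╬─█┄╬─
─┄┄──┄─╬┄
╬┄┄█╬┄─┄┄
╬┄┄─█╬░█┄
──┄▲░█─┄░
╬┄┄┄─┄┄─·
·┄╬░┄┄···

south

·─┄┄──┄─╬
·╬┄┄█╬┄─┄
·╬┄┄─█╬░█
·──┄┄░█─┄
·╬┄┄▲─┄┄─
··┄╬░┄┄··
··┄╬█┄┄··
·········
·········

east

─┄┄──┄─╬┄
╬┄┄█╬┄─┄┄
╬┄┄─█╬░█┄
──┄┄░█─┄░
╬┄┄┄▲┄┄─·
·┄╬░┄┄┄··
·┄╬█┄┄─··
·········
·········

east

┄┄──┄─╬┄·
┄┄█╬┄─┄┄·
┄┄─█╬░█┄·
─┄┄░█─┄░·
┄┄┄─▲┄─··
┄╬░┄┄┄─··
┄╬█┄┄──··
·········
·········

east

┄──┄─╬┄··
┄█╬┄─┄┄··
┄─█╬░█┄··
┄┄░█─┄░··
┄┄─┄▲──··
╬░┄┄┄─░··
╬█┄┄──░··
·········
·········

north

╬╬─█┄╬─··
┄──┄─╬┄··
┄█╬┄─┄┄··
┄─█╬░█┄··
┄┄░█▲┄░··
┄┄─┄┄──··
╬░┄┄┄─░··
╬█┄┄──░··
·········

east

╬─█┄╬─···
──┄─╬┄···
█╬┄─┄┄╬··
─█╬░█┄┄··
┄░█─▲░┄··
┄─┄┄──╬··
░┄┄┄─░░··
█┄┄──░···
·········

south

──┄─╬┄···
█╬┄─┄┄╬··
─█╬░█┄┄··
┄░█─┄░┄··
┄─┄┄▲─╬··
░┄┄┄─░░··
█┄┄──░█··
·········
·········

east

─┄─╬┄····
╬┄─┄┄╬···
█╬░█┄┄░··
░█─┄░┄┄··
─┄┄─▲╬─··
┄┄┄─░░─··
┄┄──░██··
·········
·········

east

┄─╬┄·····
┄─┄┄╬····
╬░█┄┄░┄··
█─┄░┄┄─··
┄┄──▲─┄··
┄┄─░░─╬··
┄──░███··
·········
·········

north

█┄╬─·····
┄─╬┄·····
┄─┄┄╬╬─··
╬░█┄┄░┄··
█─┄░▲┄─··
┄┄──╬─┄··
┄┄─░░─╬··
┄──░███··
·········

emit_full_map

┄┄╬─╬┄─·····
╬█╬╬─█┄╬─···
─┄┄──┄─╬┄···
╬┄┄█╬┄─┄┄╬╬─
╬┄┄─█╬░█┄┄░┄
──┄┄░█─┄░▲┄─
╬┄┄┄─┄┄──╬─┄
·┄╬░┄┄┄─░░─╬
·┄╬█┄┄──░███

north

┄─·······
█┄╬─·····
┄─╬┄┄┄─··
┄─┄┄╬╬─··
╬░█┄▲░┄··
█─┄░┄┄─··
┄┄──╬─┄··
┄┄─░░─╬··
┄──░███··

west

╬┄─······
─█┄╬─····
─┄─╬┄┄┄─·
╬┄─┄┄╬╬─·
█╬░█▲┄░┄·
░█─┄░┄┄─·
─┄┄──╬─┄·
┄┄┄─░░─╬·
┄┄──░███·

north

·········
╬┄─······
─█┄╬─█─··
─┄─╬┄┄┄─·
╬┄─┄▲╬╬─·
█╬░█┄┄░┄·
░█─┄░┄┄─·
─┄┄──╬─┄·
┄┄┄─░░─╬·

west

·········
─╬┄─·····
╬─█┄╬─█─·
──┄─╬┄┄┄─
█╬┄─▲┄╬╬─
─█╬░█┄┄░┄
┄░█─┄░┄┄─
┄─┄┄──╬─┄
░┄┄┄─░░─╬

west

·········
╬─╬┄─····
╬╬─█┄╬─█─
┄──┄─╬┄┄┄
┄█╬┄▲┄┄╬╬
┄─█╬░█┄┄░
┄┄░█─┄░┄┄
┄┄─┄┄──╬─
╬░┄┄┄─░░─

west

·········
┄╬─╬┄─···
█╬╬─█┄╬─█
┄┄──┄─╬┄┄
┄┄█╬▲─┄┄╬
┄┄─█╬░█┄┄
─┄┄░█─┄░┄
┄┄┄─┄┄──╬
┄╬░┄┄┄─░░

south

┄╬─╬┄─···
█╬╬─█┄╬─█
┄┄──┄─╬┄┄
┄┄█╬┄─┄┄╬
┄┄─█▲░█┄┄
─┄┄░█─┄░┄
┄┄┄─┄┄──╬
┄╬░┄┄┄─░░
┄╬█┄┄──░█

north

·········
┄╬─╬┄─···
█╬╬─█┄╬─█
┄┄──┄─╬┄┄
┄┄█╬▲─┄┄╬
┄┄─█╬░█┄┄
─┄┄░█─┄░┄
┄┄┄─┄┄──╬
┄╬░┄┄┄─░░

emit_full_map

┄┄╬─╬┄─·····
╬█╬╬─█┄╬─█─·
─┄┄──┄─╬┄┄┄─
╬┄┄█╬▲─┄┄╬╬─
╬┄┄─█╬░█┄┄░┄
──┄┄░█─┄░┄┄─
╬┄┄┄─┄┄──╬─┄
·┄╬░┄┄┄─░░─╬
·┄╬█┄┄──░███

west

·········
┄┄╬─╬┄─··
╬█╬╬─█┄╬─
─┄┄──┄─╬┄
╬┄┄█▲┄─┄┄
╬┄┄─█╬░█┄
──┄┄░█─┄░
╬┄┄┄─┄┄──
·┄╬░┄┄┄─░


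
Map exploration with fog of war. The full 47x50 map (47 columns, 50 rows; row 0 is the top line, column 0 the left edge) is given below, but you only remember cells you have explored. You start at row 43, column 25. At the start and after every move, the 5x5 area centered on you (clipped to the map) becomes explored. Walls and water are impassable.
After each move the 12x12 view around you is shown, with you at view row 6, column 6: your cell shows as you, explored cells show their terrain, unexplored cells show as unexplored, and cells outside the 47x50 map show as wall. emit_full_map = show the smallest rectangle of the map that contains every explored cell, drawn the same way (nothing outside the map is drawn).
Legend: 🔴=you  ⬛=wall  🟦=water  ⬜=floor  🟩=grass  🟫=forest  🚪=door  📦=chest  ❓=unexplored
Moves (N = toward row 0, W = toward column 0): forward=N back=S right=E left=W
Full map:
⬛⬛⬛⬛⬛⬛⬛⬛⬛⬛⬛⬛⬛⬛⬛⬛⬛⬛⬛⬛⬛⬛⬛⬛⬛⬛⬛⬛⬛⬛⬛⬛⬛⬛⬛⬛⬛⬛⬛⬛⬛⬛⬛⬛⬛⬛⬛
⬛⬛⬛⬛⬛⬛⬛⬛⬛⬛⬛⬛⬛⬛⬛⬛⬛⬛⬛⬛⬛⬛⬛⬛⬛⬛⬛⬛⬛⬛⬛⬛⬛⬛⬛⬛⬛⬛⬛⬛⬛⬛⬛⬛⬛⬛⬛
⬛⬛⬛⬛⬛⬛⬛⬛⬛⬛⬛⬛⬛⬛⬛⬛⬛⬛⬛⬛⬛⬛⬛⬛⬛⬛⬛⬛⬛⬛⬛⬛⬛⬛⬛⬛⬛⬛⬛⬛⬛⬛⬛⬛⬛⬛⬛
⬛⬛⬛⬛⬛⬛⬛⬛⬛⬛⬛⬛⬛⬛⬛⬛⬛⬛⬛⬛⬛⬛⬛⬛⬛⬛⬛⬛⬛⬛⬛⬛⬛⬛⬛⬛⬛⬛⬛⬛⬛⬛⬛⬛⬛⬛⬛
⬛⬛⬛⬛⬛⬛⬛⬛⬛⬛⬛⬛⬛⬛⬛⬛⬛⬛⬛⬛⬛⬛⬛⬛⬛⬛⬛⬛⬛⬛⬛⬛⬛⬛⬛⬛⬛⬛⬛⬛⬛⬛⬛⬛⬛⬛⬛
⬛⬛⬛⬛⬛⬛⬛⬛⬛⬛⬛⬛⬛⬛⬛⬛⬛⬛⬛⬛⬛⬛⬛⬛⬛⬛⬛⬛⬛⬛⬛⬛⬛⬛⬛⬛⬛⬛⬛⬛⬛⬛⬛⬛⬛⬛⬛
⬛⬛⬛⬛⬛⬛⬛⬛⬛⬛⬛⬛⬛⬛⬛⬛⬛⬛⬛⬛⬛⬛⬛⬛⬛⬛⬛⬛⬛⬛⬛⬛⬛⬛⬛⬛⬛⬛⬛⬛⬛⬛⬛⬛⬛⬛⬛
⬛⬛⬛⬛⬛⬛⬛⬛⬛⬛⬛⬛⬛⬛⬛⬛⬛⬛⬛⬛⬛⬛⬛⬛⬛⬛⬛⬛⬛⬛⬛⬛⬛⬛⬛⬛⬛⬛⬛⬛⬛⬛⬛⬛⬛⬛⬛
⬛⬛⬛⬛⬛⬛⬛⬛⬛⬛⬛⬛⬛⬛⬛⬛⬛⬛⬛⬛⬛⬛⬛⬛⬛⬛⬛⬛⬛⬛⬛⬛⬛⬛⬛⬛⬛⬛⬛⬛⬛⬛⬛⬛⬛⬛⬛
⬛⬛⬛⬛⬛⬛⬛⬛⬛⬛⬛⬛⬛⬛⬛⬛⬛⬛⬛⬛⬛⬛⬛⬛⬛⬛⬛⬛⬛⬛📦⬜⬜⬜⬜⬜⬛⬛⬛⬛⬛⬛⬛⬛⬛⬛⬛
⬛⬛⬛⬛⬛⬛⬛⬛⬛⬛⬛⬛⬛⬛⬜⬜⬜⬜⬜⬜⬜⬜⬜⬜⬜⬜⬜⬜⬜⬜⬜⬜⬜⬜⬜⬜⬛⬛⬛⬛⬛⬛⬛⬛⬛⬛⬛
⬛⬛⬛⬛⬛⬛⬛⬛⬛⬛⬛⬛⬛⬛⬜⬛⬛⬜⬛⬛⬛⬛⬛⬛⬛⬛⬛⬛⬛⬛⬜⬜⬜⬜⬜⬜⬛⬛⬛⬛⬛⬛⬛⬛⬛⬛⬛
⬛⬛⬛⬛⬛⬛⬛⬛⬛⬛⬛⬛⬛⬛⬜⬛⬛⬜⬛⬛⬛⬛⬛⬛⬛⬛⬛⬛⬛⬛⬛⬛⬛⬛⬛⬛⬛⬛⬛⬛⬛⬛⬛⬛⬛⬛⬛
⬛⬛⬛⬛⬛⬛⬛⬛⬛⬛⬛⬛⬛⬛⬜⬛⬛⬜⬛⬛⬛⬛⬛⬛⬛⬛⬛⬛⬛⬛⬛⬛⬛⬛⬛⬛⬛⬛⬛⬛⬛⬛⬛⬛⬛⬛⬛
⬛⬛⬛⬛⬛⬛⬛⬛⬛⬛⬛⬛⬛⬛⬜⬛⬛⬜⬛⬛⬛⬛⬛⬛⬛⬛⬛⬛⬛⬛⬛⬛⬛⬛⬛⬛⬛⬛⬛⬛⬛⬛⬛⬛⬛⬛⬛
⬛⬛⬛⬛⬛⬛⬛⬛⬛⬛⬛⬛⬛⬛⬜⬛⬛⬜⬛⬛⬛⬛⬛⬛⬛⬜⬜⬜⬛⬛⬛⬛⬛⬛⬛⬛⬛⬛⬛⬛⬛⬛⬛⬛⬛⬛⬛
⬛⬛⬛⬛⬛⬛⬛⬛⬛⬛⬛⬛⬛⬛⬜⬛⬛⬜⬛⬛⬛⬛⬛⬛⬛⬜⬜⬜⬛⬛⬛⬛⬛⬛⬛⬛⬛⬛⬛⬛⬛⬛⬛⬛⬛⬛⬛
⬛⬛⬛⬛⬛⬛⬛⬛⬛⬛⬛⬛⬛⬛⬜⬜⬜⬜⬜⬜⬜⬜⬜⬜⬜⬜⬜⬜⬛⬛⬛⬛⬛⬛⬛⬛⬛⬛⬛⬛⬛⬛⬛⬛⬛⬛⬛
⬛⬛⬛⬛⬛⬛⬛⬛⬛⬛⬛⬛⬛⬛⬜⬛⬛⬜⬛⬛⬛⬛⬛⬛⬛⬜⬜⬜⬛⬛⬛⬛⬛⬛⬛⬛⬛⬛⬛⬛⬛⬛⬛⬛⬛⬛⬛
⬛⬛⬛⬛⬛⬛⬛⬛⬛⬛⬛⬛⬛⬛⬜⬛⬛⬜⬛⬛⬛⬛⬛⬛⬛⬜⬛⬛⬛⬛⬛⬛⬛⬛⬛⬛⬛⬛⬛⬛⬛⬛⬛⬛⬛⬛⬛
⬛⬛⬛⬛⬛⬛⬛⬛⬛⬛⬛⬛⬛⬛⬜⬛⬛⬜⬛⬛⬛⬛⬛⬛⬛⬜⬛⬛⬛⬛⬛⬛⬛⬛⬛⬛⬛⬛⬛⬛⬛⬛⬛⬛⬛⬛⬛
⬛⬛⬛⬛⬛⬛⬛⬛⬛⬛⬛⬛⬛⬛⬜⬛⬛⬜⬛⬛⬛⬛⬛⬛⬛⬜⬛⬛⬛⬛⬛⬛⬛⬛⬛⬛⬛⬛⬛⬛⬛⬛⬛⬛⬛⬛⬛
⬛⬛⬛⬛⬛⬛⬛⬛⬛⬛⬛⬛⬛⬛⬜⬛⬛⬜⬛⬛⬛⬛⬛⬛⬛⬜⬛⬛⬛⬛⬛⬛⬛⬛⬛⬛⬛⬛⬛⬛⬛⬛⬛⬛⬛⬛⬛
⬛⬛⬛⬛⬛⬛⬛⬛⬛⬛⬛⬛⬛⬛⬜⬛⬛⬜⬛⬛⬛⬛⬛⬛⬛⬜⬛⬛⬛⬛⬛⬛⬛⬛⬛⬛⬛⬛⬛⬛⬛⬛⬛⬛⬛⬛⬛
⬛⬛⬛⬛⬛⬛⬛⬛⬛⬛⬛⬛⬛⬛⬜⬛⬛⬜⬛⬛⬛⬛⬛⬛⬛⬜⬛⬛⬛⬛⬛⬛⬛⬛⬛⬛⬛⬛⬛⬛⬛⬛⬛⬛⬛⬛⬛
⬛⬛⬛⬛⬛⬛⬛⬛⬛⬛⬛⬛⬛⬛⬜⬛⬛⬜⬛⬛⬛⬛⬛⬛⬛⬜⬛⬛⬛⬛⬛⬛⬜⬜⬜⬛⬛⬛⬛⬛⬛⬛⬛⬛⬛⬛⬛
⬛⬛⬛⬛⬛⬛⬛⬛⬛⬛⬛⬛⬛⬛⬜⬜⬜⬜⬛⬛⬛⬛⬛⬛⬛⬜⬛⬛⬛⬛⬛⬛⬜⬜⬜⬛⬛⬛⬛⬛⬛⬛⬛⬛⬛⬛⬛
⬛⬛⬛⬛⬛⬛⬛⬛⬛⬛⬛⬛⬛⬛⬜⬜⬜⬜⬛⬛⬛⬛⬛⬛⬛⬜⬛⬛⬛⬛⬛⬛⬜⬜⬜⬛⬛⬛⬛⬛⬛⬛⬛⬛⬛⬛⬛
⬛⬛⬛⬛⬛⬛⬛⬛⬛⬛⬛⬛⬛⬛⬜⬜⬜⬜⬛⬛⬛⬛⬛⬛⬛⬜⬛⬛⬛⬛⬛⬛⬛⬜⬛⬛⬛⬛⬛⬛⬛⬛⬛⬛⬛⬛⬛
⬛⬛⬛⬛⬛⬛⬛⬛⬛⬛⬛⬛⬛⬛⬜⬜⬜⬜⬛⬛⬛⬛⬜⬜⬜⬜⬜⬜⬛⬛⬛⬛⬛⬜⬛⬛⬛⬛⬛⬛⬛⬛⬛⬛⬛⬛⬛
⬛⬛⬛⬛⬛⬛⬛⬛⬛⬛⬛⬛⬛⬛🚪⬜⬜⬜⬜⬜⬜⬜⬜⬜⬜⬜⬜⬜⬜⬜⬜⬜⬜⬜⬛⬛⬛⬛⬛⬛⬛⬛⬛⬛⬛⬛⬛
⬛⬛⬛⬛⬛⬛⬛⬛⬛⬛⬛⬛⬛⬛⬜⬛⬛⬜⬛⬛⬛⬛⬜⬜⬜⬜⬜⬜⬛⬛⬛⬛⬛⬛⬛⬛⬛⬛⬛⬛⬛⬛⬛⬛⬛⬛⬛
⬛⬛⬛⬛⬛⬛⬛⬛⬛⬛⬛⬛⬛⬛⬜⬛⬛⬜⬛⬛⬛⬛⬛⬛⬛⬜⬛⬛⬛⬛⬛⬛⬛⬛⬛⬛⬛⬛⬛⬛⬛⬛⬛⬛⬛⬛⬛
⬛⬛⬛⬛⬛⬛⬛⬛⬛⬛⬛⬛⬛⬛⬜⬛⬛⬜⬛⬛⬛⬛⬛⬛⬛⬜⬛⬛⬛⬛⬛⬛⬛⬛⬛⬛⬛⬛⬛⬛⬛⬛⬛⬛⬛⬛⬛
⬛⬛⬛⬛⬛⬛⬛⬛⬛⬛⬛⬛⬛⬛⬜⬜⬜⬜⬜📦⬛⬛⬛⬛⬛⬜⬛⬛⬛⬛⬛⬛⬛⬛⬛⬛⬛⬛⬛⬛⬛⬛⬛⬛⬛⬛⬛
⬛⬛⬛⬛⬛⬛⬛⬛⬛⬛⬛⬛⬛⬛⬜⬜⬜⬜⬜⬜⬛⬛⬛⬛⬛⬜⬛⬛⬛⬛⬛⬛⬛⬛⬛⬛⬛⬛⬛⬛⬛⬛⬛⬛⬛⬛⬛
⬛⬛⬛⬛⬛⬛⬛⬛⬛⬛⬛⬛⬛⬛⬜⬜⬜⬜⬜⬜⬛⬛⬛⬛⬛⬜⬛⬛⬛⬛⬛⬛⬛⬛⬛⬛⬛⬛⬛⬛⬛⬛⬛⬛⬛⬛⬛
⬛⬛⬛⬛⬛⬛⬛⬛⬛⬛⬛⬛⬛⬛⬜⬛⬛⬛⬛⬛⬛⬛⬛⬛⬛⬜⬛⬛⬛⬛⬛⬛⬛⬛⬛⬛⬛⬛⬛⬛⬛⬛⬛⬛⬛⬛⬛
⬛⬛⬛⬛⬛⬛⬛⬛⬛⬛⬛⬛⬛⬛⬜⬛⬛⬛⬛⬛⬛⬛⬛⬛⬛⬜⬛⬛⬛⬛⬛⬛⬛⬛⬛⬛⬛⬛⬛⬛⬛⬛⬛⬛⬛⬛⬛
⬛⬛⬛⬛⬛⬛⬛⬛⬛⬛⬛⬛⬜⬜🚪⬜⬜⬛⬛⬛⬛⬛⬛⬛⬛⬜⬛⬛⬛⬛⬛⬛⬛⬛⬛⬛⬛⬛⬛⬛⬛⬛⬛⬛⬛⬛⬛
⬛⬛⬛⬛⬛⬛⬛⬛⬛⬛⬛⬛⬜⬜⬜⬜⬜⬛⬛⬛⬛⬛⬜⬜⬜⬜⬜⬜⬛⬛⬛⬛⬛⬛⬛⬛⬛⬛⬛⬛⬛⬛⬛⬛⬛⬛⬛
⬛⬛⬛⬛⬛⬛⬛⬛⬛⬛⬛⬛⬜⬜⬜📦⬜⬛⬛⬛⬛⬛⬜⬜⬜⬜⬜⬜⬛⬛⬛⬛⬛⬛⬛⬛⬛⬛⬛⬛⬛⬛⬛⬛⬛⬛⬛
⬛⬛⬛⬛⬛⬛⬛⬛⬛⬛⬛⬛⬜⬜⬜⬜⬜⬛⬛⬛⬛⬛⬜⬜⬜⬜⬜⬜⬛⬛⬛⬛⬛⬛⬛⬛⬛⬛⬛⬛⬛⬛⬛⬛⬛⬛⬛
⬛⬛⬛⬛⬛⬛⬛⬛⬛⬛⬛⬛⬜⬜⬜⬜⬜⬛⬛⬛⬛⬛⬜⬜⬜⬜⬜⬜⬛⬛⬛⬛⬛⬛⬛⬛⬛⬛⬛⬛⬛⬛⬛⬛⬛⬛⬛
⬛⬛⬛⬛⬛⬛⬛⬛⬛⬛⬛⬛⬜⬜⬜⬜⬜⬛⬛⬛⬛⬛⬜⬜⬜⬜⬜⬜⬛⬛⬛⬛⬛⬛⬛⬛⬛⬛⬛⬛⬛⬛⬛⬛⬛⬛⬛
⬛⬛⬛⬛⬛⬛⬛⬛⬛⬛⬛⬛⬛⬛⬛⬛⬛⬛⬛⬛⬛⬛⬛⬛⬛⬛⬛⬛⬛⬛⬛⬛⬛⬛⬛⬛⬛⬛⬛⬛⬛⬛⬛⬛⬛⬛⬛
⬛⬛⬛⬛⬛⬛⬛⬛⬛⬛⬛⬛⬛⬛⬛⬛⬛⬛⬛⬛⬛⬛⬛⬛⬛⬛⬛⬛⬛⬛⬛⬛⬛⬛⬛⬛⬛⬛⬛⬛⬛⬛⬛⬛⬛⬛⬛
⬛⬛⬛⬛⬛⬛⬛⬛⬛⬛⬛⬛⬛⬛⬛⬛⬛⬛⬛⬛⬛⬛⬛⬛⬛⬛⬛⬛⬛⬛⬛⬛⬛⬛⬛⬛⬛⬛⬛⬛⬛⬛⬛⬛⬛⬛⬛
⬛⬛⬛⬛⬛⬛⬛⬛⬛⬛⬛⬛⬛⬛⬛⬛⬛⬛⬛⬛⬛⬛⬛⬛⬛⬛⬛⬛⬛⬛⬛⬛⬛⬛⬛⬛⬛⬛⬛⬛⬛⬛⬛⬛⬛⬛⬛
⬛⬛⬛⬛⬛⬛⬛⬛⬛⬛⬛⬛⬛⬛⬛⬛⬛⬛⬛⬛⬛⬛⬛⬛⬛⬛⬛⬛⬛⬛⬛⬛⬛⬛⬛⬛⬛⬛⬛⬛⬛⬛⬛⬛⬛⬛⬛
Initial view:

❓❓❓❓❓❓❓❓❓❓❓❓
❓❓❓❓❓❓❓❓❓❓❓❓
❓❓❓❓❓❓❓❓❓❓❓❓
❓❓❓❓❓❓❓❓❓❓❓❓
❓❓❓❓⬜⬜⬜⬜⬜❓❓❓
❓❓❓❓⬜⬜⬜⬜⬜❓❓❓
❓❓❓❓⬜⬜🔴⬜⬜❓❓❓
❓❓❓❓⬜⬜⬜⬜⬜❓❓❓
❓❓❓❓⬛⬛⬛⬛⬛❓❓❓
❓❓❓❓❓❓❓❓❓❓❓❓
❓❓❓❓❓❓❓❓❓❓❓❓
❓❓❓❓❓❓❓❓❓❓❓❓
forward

❓❓❓❓❓❓❓❓❓❓❓❓
❓❓❓❓❓❓❓❓❓❓❓❓
❓❓❓❓❓❓❓❓❓❓❓❓
❓❓❓❓❓❓❓❓❓❓❓❓
❓❓❓❓⬜⬜⬜⬜⬜❓❓❓
❓❓❓❓⬜⬜⬜⬜⬜❓❓❓
❓❓❓❓⬜⬜🔴⬜⬜❓❓❓
❓❓❓❓⬜⬜⬜⬜⬜❓❓❓
❓❓❓❓⬜⬜⬜⬜⬜❓❓❓
❓❓❓❓⬛⬛⬛⬛⬛❓❓❓
❓❓❓❓❓❓❓❓❓❓❓❓
❓❓❓❓❓❓❓❓❓❓❓❓

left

❓❓❓❓❓❓❓❓❓❓❓❓
❓❓❓❓❓❓❓❓❓❓❓❓
❓❓❓❓❓❓❓❓❓❓❓❓
❓❓❓❓❓❓❓❓❓❓❓❓
❓❓❓❓⬜⬜⬜⬜⬜⬜❓❓
❓❓❓❓⬜⬜⬜⬜⬜⬜❓❓
❓❓❓❓⬜⬜🔴⬜⬜⬜❓❓
❓❓❓❓⬜⬜⬜⬜⬜⬜❓❓
❓❓❓❓⬜⬜⬜⬜⬜⬜❓❓
❓❓❓❓❓⬛⬛⬛⬛⬛❓❓
❓❓❓❓❓❓❓❓❓❓❓❓
❓❓❓❓❓❓❓❓❓❓❓❓

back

❓❓❓❓❓❓❓❓❓❓❓❓
❓❓❓❓❓❓❓❓❓❓❓❓
❓❓❓❓❓❓❓❓❓❓❓❓
❓❓❓❓⬜⬜⬜⬜⬜⬜❓❓
❓❓❓❓⬜⬜⬜⬜⬜⬜❓❓
❓❓❓❓⬜⬜⬜⬜⬜⬜❓❓
❓❓❓❓⬜⬜🔴⬜⬜⬜❓❓
❓❓❓❓⬜⬜⬜⬜⬜⬜❓❓
❓❓❓❓⬛⬛⬛⬛⬛⬛❓❓
❓❓❓❓❓❓❓❓❓❓❓❓
❓❓❓❓❓❓❓❓❓❓❓❓
❓❓❓❓❓❓❓❓❓❓❓❓

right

❓❓❓❓❓❓❓❓❓❓❓❓
❓❓❓❓❓❓❓❓❓❓❓❓
❓❓❓❓❓❓❓❓❓❓❓❓
❓❓❓⬜⬜⬜⬜⬜⬜❓❓❓
❓❓❓⬜⬜⬜⬜⬜⬜❓❓❓
❓❓❓⬜⬜⬜⬜⬜⬜❓❓❓
❓❓❓⬜⬜⬜🔴⬜⬜❓❓❓
❓❓❓⬜⬜⬜⬜⬜⬜❓❓❓
❓❓❓⬛⬛⬛⬛⬛⬛❓❓❓
❓❓❓❓❓❓❓❓❓❓❓❓
❓❓❓❓❓❓❓❓❓❓❓❓
❓❓❓❓❓❓❓❓❓❓❓❓

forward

❓❓❓❓❓❓❓❓❓❓❓❓
❓❓❓❓❓❓❓❓❓❓❓❓
❓❓❓❓❓❓❓❓❓❓❓❓
❓❓❓❓❓❓❓❓❓❓❓❓
❓❓❓⬜⬜⬜⬜⬜⬜❓❓❓
❓❓❓⬜⬜⬜⬜⬜⬜❓❓❓
❓❓❓⬜⬜⬜🔴⬜⬜❓❓❓
❓❓❓⬜⬜⬜⬜⬜⬜❓❓❓
❓❓❓⬜⬜⬜⬜⬜⬜❓❓❓
❓❓❓⬛⬛⬛⬛⬛⬛❓❓❓
❓❓❓❓❓❓❓❓❓❓❓❓
❓❓❓❓❓❓❓❓❓❓❓❓

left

❓❓❓❓❓❓❓❓❓❓❓❓
❓❓❓❓❓❓❓❓❓❓❓❓
❓❓❓❓❓❓❓❓❓❓❓❓
❓❓❓❓❓❓❓❓❓❓❓❓
❓❓❓❓⬜⬜⬜⬜⬜⬜❓❓
❓❓❓❓⬜⬜⬜⬜⬜⬜❓❓
❓❓❓❓⬜⬜🔴⬜⬜⬜❓❓
❓❓❓❓⬜⬜⬜⬜⬜⬜❓❓
❓❓❓❓⬜⬜⬜⬜⬜⬜❓❓
❓❓❓❓⬛⬛⬛⬛⬛⬛❓❓
❓❓❓❓❓❓❓❓❓❓❓❓
❓❓❓❓❓❓❓❓❓❓❓❓

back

❓❓❓❓❓❓❓❓❓❓❓❓
❓❓❓❓❓❓❓❓❓❓❓❓
❓❓❓❓❓❓❓❓❓❓❓❓
❓❓❓❓⬜⬜⬜⬜⬜⬜❓❓
❓❓❓❓⬜⬜⬜⬜⬜⬜❓❓
❓❓❓❓⬜⬜⬜⬜⬜⬜❓❓
❓❓❓❓⬜⬜🔴⬜⬜⬜❓❓
❓❓❓❓⬜⬜⬜⬜⬜⬜❓❓
❓❓❓❓⬛⬛⬛⬛⬛⬛❓❓
❓❓❓❓❓❓❓❓❓❓❓❓
❓❓❓❓❓❓❓❓❓❓❓❓
❓❓❓❓❓❓❓❓❓❓❓❓

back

❓❓❓❓❓❓❓❓❓❓❓❓
❓❓❓❓❓❓❓❓❓❓❓❓
❓❓❓❓⬜⬜⬜⬜⬜⬜❓❓
❓❓❓❓⬜⬜⬜⬜⬜⬜❓❓
❓❓❓❓⬜⬜⬜⬜⬜⬜❓❓
❓❓❓❓⬜⬜⬜⬜⬜⬜❓❓
❓❓❓❓⬜⬜🔴⬜⬜⬜❓❓
❓❓❓❓⬛⬛⬛⬛⬛⬛❓❓
❓❓❓❓⬛⬛⬛⬛⬛❓❓❓
❓❓❓❓❓❓❓❓❓❓❓❓
❓❓❓❓❓❓❓❓❓❓❓❓
❓❓❓❓❓❓❓❓❓❓❓❓

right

❓❓❓❓❓❓❓❓❓❓❓❓
❓❓❓❓❓❓❓❓❓❓❓❓
❓❓❓⬜⬜⬜⬜⬜⬜❓❓❓
❓❓❓⬜⬜⬜⬜⬜⬜❓❓❓
❓❓❓⬜⬜⬜⬜⬜⬜❓❓❓
❓❓❓⬜⬜⬜⬜⬜⬜❓❓❓
❓❓❓⬜⬜⬜🔴⬜⬜❓❓❓
❓❓❓⬛⬛⬛⬛⬛⬛❓❓❓
❓❓❓⬛⬛⬛⬛⬛⬛❓❓❓
❓❓❓❓❓❓❓❓❓❓❓❓
❓❓❓❓❓❓❓❓❓❓❓❓
❓❓❓❓❓❓❓❓❓❓❓❓

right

❓❓❓❓❓❓❓❓❓❓❓❓
❓❓❓❓❓❓❓❓❓❓❓❓
❓❓⬜⬜⬜⬜⬜⬜❓❓❓❓
❓❓⬜⬜⬜⬜⬜⬜❓❓❓❓
❓❓⬜⬜⬜⬜⬜⬜⬛❓❓❓
❓❓⬜⬜⬜⬜⬜⬜⬛❓❓❓
❓❓⬜⬜⬜⬜🔴⬜⬛❓❓❓
❓❓⬛⬛⬛⬛⬛⬛⬛❓❓❓
❓❓⬛⬛⬛⬛⬛⬛⬛❓❓❓
❓❓❓❓❓❓❓❓❓❓❓❓
❓❓❓❓❓❓❓❓❓❓❓❓
❓❓❓❓❓❓❓❓❓❓❓❓

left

❓❓❓❓❓❓❓❓❓❓❓❓
❓❓❓❓❓❓❓❓❓❓❓❓
❓❓❓⬜⬜⬜⬜⬜⬜❓❓❓
❓❓❓⬜⬜⬜⬜⬜⬜❓❓❓
❓❓❓⬜⬜⬜⬜⬜⬜⬛❓❓
❓❓❓⬜⬜⬜⬜⬜⬜⬛❓❓
❓❓❓⬜⬜⬜🔴⬜⬜⬛❓❓
❓❓❓⬛⬛⬛⬛⬛⬛⬛❓❓
❓❓❓⬛⬛⬛⬛⬛⬛⬛❓❓
❓❓❓❓❓❓❓❓❓❓❓❓
❓❓❓❓❓❓❓❓❓❓❓❓
❓❓❓❓❓❓❓❓❓❓❓❓

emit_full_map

⬜⬜⬜⬜⬜⬜❓
⬜⬜⬜⬜⬜⬜❓
⬜⬜⬜⬜⬜⬜⬛
⬜⬜⬜⬜⬜⬜⬛
⬜⬜⬜🔴⬜⬜⬛
⬛⬛⬛⬛⬛⬛⬛
⬛⬛⬛⬛⬛⬛⬛

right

❓❓❓❓❓❓❓❓❓❓❓❓
❓❓❓❓❓❓❓❓❓❓❓❓
❓❓⬜⬜⬜⬜⬜⬜❓❓❓❓
❓❓⬜⬜⬜⬜⬜⬜❓❓❓❓
❓❓⬜⬜⬜⬜⬜⬜⬛❓❓❓
❓❓⬜⬜⬜⬜⬜⬜⬛❓❓❓
❓❓⬜⬜⬜⬜🔴⬜⬛❓❓❓
❓❓⬛⬛⬛⬛⬛⬛⬛❓❓❓
❓❓⬛⬛⬛⬛⬛⬛⬛❓❓❓
❓❓❓❓❓❓❓❓❓❓❓❓
❓❓❓❓❓❓❓❓❓❓❓❓
❓❓❓❓❓❓❓❓❓❓❓❓

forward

❓❓❓❓❓❓❓❓❓❓❓❓
❓❓❓❓❓❓❓❓❓❓❓❓
❓❓❓❓❓❓❓❓❓❓❓❓
❓❓⬜⬜⬜⬜⬜⬜❓❓❓❓
❓❓⬜⬜⬜⬜⬜⬜⬛❓❓❓
❓❓⬜⬜⬜⬜⬜⬜⬛❓❓❓
❓❓⬜⬜⬜⬜🔴⬜⬛❓❓❓
❓❓⬜⬜⬜⬜⬜⬜⬛❓❓❓
❓❓⬛⬛⬛⬛⬛⬛⬛❓❓❓
❓❓⬛⬛⬛⬛⬛⬛⬛❓❓❓
❓❓❓❓❓❓❓❓❓❓❓❓
❓❓❓❓❓❓❓❓❓❓❓❓

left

❓❓❓❓❓❓❓❓❓❓❓❓
❓❓❓❓❓❓❓❓❓❓❓❓
❓❓❓❓❓❓❓❓❓❓❓❓
❓❓❓⬜⬜⬜⬜⬜⬜❓❓❓
❓❓❓⬜⬜⬜⬜⬜⬜⬛❓❓
❓❓❓⬜⬜⬜⬜⬜⬜⬛❓❓
❓❓❓⬜⬜⬜🔴⬜⬜⬛❓❓
❓❓❓⬜⬜⬜⬜⬜⬜⬛❓❓
❓❓❓⬛⬛⬛⬛⬛⬛⬛❓❓
❓❓❓⬛⬛⬛⬛⬛⬛⬛❓❓
❓❓❓❓❓❓❓❓❓❓❓❓
❓❓❓❓❓❓❓❓❓❓❓❓

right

❓❓❓❓❓❓❓❓❓❓❓❓
❓❓❓❓❓❓❓❓❓❓❓❓
❓❓❓❓❓❓❓❓❓❓❓❓
❓❓⬜⬜⬜⬜⬜⬜❓❓❓❓
❓❓⬜⬜⬜⬜⬜⬜⬛❓❓❓
❓❓⬜⬜⬜⬜⬜⬜⬛❓❓❓
❓❓⬜⬜⬜⬜🔴⬜⬛❓❓❓
❓❓⬜⬜⬜⬜⬜⬜⬛❓❓❓
❓❓⬛⬛⬛⬛⬛⬛⬛❓❓❓
❓❓⬛⬛⬛⬛⬛⬛⬛❓❓❓
❓❓❓❓❓❓❓❓❓❓❓❓
❓❓❓❓❓❓❓❓❓❓❓❓

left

❓❓❓❓❓❓❓❓❓❓❓❓
❓❓❓❓❓❓❓❓❓❓❓❓
❓❓❓❓❓❓❓❓❓❓❓❓
❓❓❓⬜⬜⬜⬜⬜⬜❓❓❓
❓❓❓⬜⬜⬜⬜⬜⬜⬛❓❓
❓❓❓⬜⬜⬜⬜⬜⬜⬛❓❓
❓❓❓⬜⬜⬜🔴⬜⬜⬛❓❓
❓❓❓⬜⬜⬜⬜⬜⬜⬛❓❓
❓❓❓⬛⬛⬛⬛⬛⬛⬛❓❓
❓❓❓⬛⬛⬛⬛⬛⬛⬛❓❓
❓❓❓❓❓❓❓❓❓❓❓❓
❓❓❓❓❓❓❓❓❓❓❓❓


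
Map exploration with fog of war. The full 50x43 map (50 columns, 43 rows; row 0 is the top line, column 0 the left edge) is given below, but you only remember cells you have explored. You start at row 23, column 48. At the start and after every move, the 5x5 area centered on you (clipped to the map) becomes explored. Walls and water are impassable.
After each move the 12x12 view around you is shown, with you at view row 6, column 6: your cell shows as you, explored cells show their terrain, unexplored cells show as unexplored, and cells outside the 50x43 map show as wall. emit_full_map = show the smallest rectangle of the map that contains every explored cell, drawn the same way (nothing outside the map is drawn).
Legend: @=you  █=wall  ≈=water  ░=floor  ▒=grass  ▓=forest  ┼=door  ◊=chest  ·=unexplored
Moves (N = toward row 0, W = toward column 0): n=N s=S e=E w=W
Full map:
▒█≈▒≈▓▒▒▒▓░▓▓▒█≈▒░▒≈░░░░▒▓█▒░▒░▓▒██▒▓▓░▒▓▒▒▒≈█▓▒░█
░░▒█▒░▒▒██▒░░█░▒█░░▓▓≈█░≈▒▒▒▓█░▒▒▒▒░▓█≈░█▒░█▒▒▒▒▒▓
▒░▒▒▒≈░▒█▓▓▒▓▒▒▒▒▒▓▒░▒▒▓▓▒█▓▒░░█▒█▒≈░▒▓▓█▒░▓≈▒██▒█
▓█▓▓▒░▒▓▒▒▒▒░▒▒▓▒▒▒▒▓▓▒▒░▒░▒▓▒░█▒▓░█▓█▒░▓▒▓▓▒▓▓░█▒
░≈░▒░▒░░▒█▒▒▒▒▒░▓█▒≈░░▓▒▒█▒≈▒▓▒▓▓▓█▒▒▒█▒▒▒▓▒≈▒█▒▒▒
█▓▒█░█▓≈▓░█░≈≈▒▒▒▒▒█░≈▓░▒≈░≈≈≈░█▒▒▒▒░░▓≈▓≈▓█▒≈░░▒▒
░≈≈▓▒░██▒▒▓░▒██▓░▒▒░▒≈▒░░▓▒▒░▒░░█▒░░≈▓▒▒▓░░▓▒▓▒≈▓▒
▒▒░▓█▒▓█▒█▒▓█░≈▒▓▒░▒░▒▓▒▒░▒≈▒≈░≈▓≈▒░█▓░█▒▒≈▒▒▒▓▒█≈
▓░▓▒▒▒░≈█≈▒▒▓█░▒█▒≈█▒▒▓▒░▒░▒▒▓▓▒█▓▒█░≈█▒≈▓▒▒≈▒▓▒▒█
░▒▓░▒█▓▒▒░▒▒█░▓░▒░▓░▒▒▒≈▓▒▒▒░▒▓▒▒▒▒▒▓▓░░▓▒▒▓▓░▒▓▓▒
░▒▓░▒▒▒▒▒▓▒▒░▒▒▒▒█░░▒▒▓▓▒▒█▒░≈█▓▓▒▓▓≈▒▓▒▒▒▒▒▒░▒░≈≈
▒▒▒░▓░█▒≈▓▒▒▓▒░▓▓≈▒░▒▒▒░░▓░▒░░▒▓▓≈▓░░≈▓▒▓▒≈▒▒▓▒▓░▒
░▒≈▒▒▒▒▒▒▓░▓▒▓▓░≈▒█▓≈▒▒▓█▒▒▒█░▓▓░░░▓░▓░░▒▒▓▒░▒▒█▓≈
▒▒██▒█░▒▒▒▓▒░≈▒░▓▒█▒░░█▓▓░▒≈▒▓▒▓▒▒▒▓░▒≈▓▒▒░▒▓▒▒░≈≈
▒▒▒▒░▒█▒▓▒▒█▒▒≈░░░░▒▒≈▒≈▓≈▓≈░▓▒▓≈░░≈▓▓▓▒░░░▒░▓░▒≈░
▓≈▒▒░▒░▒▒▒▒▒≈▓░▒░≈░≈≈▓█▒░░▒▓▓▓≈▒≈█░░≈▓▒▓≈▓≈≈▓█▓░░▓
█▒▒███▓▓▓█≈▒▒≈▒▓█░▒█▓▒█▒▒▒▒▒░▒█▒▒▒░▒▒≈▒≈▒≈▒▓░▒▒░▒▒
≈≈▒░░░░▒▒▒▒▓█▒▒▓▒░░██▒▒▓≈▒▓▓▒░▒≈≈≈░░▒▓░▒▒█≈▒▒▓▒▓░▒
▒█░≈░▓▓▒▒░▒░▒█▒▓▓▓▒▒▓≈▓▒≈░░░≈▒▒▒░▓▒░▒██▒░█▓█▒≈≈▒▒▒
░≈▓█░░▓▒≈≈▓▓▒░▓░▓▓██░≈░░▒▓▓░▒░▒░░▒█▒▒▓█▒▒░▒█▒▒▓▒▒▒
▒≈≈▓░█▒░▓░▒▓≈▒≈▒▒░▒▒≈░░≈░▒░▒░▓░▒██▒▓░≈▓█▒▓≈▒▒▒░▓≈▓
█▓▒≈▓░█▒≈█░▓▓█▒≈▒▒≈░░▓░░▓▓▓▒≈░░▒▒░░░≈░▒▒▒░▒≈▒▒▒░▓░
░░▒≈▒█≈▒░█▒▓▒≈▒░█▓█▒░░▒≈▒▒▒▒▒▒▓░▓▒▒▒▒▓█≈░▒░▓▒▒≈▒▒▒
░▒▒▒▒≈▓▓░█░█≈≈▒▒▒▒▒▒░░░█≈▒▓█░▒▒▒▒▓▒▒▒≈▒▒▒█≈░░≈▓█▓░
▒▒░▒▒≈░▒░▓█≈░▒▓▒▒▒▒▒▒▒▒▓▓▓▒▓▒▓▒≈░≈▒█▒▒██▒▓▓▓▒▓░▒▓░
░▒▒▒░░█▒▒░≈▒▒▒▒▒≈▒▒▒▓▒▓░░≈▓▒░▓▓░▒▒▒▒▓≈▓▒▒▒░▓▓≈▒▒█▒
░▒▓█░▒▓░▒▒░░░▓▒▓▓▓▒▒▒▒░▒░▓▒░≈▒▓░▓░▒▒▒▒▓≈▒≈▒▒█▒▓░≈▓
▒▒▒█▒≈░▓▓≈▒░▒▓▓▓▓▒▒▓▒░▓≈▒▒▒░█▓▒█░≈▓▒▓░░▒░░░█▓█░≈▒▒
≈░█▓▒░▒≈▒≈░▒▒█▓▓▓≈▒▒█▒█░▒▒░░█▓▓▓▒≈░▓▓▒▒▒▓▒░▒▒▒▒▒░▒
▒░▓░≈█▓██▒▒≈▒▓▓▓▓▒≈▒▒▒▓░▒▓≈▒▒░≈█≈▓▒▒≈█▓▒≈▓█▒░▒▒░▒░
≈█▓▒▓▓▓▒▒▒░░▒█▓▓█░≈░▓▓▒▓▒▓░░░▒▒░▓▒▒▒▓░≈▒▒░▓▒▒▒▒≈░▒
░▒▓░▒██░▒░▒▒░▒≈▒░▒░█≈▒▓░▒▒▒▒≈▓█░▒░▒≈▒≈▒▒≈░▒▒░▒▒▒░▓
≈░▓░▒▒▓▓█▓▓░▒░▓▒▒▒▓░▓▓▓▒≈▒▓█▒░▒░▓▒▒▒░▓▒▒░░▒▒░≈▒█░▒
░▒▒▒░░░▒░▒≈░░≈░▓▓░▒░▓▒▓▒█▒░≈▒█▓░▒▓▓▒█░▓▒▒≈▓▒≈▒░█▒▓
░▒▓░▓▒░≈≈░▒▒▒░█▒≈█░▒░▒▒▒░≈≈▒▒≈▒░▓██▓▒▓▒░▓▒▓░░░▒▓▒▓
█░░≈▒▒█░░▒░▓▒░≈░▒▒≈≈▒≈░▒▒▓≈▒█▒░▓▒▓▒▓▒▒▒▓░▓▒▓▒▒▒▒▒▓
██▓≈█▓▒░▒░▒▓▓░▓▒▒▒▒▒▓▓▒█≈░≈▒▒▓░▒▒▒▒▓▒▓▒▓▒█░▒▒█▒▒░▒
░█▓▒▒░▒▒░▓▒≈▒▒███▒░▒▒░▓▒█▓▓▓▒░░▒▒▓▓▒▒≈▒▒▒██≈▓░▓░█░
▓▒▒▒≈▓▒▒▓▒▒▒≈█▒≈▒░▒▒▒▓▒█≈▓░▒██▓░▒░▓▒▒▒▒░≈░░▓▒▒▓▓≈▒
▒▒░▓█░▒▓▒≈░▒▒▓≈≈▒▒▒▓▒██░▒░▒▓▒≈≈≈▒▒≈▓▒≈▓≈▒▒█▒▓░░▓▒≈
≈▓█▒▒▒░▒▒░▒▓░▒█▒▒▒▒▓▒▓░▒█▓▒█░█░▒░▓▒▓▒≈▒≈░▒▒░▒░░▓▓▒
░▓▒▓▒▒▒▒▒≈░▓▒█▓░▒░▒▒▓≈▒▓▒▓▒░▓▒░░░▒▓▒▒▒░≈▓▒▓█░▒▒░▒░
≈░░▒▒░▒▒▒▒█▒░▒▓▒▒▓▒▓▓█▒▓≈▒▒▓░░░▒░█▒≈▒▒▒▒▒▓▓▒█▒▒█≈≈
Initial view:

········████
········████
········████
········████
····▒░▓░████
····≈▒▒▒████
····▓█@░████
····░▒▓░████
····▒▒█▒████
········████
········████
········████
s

········████
········████
········████
····▒░▓░████
····≈▒▒▒████
····▓█▓░████
····░▒@░████
····▒▒█▒████
····▓░≈▓████
········████
········████
········████

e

·······█████
·······█████
·······█████
···▒░▓░█████
···≈▒▒▒█████
···▓█▓░█████
···░▒▓@█████
···▒▒█▒█████
···▓░≈▓█████
·······█████
·······█████
·······█████

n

·······█████
·······█████
·······█████
·······█████
···▒░▓░█████
···≈▒▒▒█████
···▓█▓@█████
···░▒▓░█████
···▒▒█▒█████
···▓░≈▓█████
·······█████
·······█████

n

·······█████
·······█████
·······█████
·······█████
····▓≈▓█████
···▒░▓░█████
···≈▒▒@█████
···▓█▓░█████
···░▒▓░█████
···▒▒█▒█████
···▓░≈▓█████
·······█████

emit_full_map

·▓≈▓
▒░▓░
≈▒▒@
▓█▓░
░▒▓░
▒▒█▒
▓░≈▓

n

·······█████
·······█████
·······█████
·······█████
····▒▒▒█████
····▓≈▓█████
···▒░▓@█████
···≈▒▒▒█████
···▓█▓░█████
···░▒▓░█████
···▒▒█▒█████
···▓░≈▓█████

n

·······█████
·······█████
·······█████
·······█████
····▒▒▒█████
····▒▒▒█████
····▓≈@█████
···▒░▓░█████
···≈▒▒▒█████
···▓█▓░█████
···░▒▓░█████
···▒▒█▒█████

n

·······█████
·······█████
·······█████
·······█████
····▓░▒█████
····▒▒▒█████
····▒▒@█████
····▓≈▓█████
···▒░▓░█████
···≈▒▒▒█████
···▓█▓░█████
···░▒▓░█████

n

·······█████
·······█████
·······█████
·······█████
····░▒▒█████
····▓░▒█████
····▒▒@█████
····▒▒▒█████
····▓≈▓█████
···▒░▓░█████
···≈▒▒▒█████
···▓█▓░█████

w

········████
········████
········████
········████
····▒░▒▒████
····▒▓░▒████
····≈▒@▒████
····▓▒▒▒████
····░▓≈▓████
····▒░▓░████
····≈▒▒▒████
····▓█▓░████

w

·········███
·········███
·········███
·········███
····▒▒░▒▒███
····▓▒▓░▒███
····≈≈@▒▒███
····▒▓▒▒▒███
····▒░▓≈▓███
·····▒░▓░███
·····≈▒▒▒███
·····▓█▓░███

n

·········███
·········███
·········███
·········███
····█▓░░▓███
····▒▒░▒▒███
····▓▒@░▒███
····≈≈▒▒▒███
····▒▓▒▒▒███
····▒░▓≈▓███
·····▒░▓░███
·····≈▒▒▒███

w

··········██
··········██
··········██
··········██
····▓█▓░░▓██
····░▒▒░▒▒██
····▒▓@▓░▒██
····▒≈≈▒▒▒██
····▒▒▓▒▒▒██
·····▒░▓≈▓██
······▒░▓░██
······≈▒▒▒██

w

···········█
···········█
···········█
···········█
····≈▓█▓░░▓█
····▓░▒▒░▒▒█
····▒▒@▒▓░▒█
····█▒≈≈▒▒▒█
····█▒▒▓▒▒▒█
······▒░▓≈▓█
·······▒░▓░█
·······≈▒▒▒█

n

···········█
···········█
···········█
···········█
····▒░▓░▒··█
····≈▓█▓░░▓█
····▓░@▒░▒▒█
····▒▒▓▒▓░▒█
····█▒≈≈▒▒▒█
····█▒▒▓▒▒▒█
······▒░▓≈▓█
·······▒░▓░█

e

··········██
··········██
··········██
··········██
···▒░▓░▒≈·██
···≈▓█▓░░▓██
···▓░▒@░▒▒██
···▒▒▓▒▓░▒██
···█▒≈≈▒▒▒██
···█▒▒▓▒▒▒██
·····▒░▓≈▓██
······▒░▓░██

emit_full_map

▒░▓░▒≈·
≈▓█▓░░▓
▓░▒@░▒▒
▒▒▓▒▓░▒
█▒≈≈▒▒▒
█▒▒▓▒▒▒
··▒░▓≈▓
···▒░▓░
···≈▒▒▒
···▓█▓░
···░▒▓░
···▒▒█▒
···▓░≈▓

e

·········███
·········███
·········███
·········███
··▒░▓░▒≈░███
··≈▓█▓░░▓███
··▓░▒▒@▒▒███
··▒▒▓▒▓░▒███
··█▒≈≈▒▒▒███
··█▒▒▓▒▒▒███
····▒░▓≈▓███
·····▒░▓░███

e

········████
········████
········████
········████
·▒░▓░▒≈░████
·≈▓█▓░░▓████
·▓░▒▒░@▒████
·▒▒▓▒▓░▒████
·█▒≈≈▒▒▒████
·█▒▒▓▒▒▒████
···▒░▓≈▓████
····▒░▓░████

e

·······█████
·······█████
·······█████
·······█████
▒░▓░▒≈░█████
≈▓█▓░░▓█████
▓░▒▒░▒@█████
▒▒▓▒▓░▒█████
█▒≈≈▒▒▒█████
█▒▒▓▒▒▒█████
··▒░▓≈▓█████
···▒░▓░█████

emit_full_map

▒░▓░▒≈░
≈▓█▓░░▓
▓░▒▒░▒@
▒▒▓▒▓░▒
█▒≈≈▒▒▒
█▒▒▓▒▒▒
··▒░▓≈▓
···▒░▓░
···≈▒▒▒
···▓█▓░
···░▒▓░
···▒▒█▒
···▓░≈▓
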